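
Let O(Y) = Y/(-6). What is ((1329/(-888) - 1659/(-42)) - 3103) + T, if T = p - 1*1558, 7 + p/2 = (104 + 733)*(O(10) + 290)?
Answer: 141497769/296 ≈ 4.7803e+5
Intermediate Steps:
O(Y) = -Y/6 (O(Y) = Y*(-⅙) = -Y/6)
p = 482656 (p = -14 + 2*((104 + 733)*(-⅙*10 + 290)) = -14 + 2*(837*(-5/3 + 290)) = -14 + 2*(837*(865/3)) = -14 + 2*241335 = -14 + 482670 = 482656)
T = 481098 (T = 482656 - 1*1558 = 482656 - 1558 = 481098)
((1329/(-888) - 1659/(-42)) - 3103) + T = ((1329/(-888) - 1659/(-42)) - 3103) + 481098 = ((1329*(-1/888) - 1659*(-1/42)) - 3103) + 481098 = ((-443/296 + 79/2) - 3103) + 481098 = (11249/296 - 3103) + 481098 = -907239/296 + 481098 = 141497769/296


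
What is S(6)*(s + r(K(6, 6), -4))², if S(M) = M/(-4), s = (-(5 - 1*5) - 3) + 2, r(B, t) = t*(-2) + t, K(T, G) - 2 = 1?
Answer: -27/2 ≈ -13.500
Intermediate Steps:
K(T, G) = 3 (K(T, G) = 2 + 1 = 3)
r(B, t) = -t (r(B, t) = -2*t + t = -t)
s = -1 (s = (-(5 - 5) - 3) + 2 = (-1*0 - 3) + 2 = (0 - 3) + 2 = -3 + 2 = -1)
S(M) = -M/4 (S(M) = M*(-¼) = -M/4)
S(6)*(s + r(K(6, 6), -4))² = (-¼*6)*(-1 - 1*(-4))² = -3*(-1 + 4)²/2 = -3/2*3² = -3/2*9 = -27/2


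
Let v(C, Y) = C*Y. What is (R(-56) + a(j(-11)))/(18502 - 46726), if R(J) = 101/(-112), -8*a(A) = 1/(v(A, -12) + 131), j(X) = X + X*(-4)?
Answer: 8917/279229440 ≈ 3.1934e-5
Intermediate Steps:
j(X) = -3*X (j(X) = X - 4*X = -3*X)
a(A) = -1/(8*(131 - 12*A)) (a(A) = -1/(8*(A*(-12) + 131)) = -1/(8*(-12*A + 131)) = -1/(8*(131 - 12*A)))
R(J) = -101/112 (R(J) = 101*(-1/112) = -101/112)
(R(-56) + a(j(-11)))/(18502 - 46726) = (-101/112 + 1/(8*(-131 + 12*(-3*(-11)))))/(18502 - 46726) = (-101/112 + 1/(8*(-131 + 12*33)))/(-28224) = (-101/112 + 1/(8*(-131 + 396)))*(-1/28224) = (-101/112 + (⅛)/265)*(-1/28224) = (-101/112 + (⅛)*(1/265))*(-1/28224) = (-101/112 + 1/2120)*(-1/28224) = -26751/29680*(-1/28224) = 8917/279229440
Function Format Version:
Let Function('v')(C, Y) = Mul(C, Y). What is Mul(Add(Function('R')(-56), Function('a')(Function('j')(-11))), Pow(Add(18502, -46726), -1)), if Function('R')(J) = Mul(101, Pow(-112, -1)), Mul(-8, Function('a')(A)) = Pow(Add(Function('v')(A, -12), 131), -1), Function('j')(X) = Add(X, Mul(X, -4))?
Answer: Rational(8917, 279229440) ≈ 3.1934e-5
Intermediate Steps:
Function('j')(X) = Mul(-3, X) (Function('j')(X) = Add(X, Mul(-4, X)) = Mul(-3, X))
Function('a')(A) = Mul(Rational(-1, 8), Pow(Add(131, Mul(-12, A)), -1)) (Function('a')(A) = Mul(Rational(-1, 8), Pow(Add(Mul(A, -12), 131), -1)) = Mul(Rational(-1, 8), Pow(Add(Mul(-12, A), 131), -1)) = Mul(Rational(-1, 8), Pow(Add(131, Mul(-12, A)), -1)))
Function('R')(J) = Rational(-101, 112) (Function('R')(J) = Mul(101, Rational(-1, 112)) = Rational(-101, 112))
Mul(Add(Function('R')(-56), Function('a')(Function('j')(-11))), Pow(Add(18502, -46726), -1)) = Mul(Add(Rational(-101, 112), Mul(Rational(1, 8), Pow(Add(-131, Mul(12, Mul(-3, -11))), -1))), Pow(Add(18502, -46726), -1)) = Mul(Add(Rational(-101, 112), Mul(Rational(1, 8), Pow(Add(-131, Mul(12, 33)), -1))), Pow(-28224, -1)) = Mul(Add(Rational(-101, 112), Mul(Rational(1, 8), Pow(Add(-131, 396), -1))), Rational(-1, 28224)) = Mul(Add(Rational(-101, 112), Mul(Rational(1, 8), Pow(265, -1))), Rational(-1, 28224)) = Mul(Add(Rational(-101, 112), Mul(Rational(1, 8), Rational(1, 265))), Rational(-1, 28224)) = Mul(Add(Rational(-101, 112), Rational(1, 2120)), Rational(-1, 28224)) = Mul(Rational(-26751, 29680), Rational(-1, 28224)) = Rational(8917, 279229440)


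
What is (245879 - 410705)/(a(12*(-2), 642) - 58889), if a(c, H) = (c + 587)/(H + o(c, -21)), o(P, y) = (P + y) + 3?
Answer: 98895600/35332837 ≈ 2.7990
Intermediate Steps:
o(P, y) = 3 + P + y
a(c, H) = (587 + c)/(-18 + H + c) (a(c, H) = (c + 587)/(H + (3 + c - 21)) = (587 + c)/(H + (-18 + c)) = (587 + c)/(-18 + H + c))
(245879 - 410705)/(a(12*(-2), 642) - 58889) = (245879 - 410705)/((587 + 12*(-2))/(-18 + 642 + 12*(-2)) - 58889) = -164826/((587 - 24)/(-18 + 642 - 24) - 58889) = -164826/(563/600 - 58889) = -164826/(-35332837/600) = -164826*(-600/35332837) = 98895600/35332837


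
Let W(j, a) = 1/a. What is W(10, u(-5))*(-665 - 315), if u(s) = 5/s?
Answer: 980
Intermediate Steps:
W(10, u(-5))*(-665 - 315) = (-665 - 315)/((5/(-5))) = -980/(5*(-⅕)) = -980/(-1) = -1*(-980) = 980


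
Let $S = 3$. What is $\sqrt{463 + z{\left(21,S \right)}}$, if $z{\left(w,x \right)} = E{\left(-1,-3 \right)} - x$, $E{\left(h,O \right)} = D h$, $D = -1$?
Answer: $\sqrt{461} \approx 21.471$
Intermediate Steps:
$E{\left(h,O \right)} = - h$
$z{\left(w,x \right)} = 1 - x$ ($z{\left(w,x \right)} = \left(-1\right) \left(-1\right) - x = 1 - x$)
$\sqrt{463 + z{\left(21,S \right)}} = \sqrt{463 + \left(1 - 3\right)} = \sqrt{463 - 2} = \sqrt{461}$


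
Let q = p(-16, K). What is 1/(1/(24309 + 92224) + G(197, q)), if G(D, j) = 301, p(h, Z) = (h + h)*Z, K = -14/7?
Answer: 116533/35076434 ≈ 0.0033223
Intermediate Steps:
K = -2 (K = -14*⅐ = -2)
p(h, Z) = 2*Z*h (p(h, Z) = (2*h)*Z = 2*Z*h)
q = 64 (q = 2*(-2)*(-16) = 64)
1/(1/(24309 + 92224) + G(197, q)) = 1/(1/(24309 + 92224) + 301) = 1/(1/116533 + 301) = 1/(35076434/116533) = 116533/35076434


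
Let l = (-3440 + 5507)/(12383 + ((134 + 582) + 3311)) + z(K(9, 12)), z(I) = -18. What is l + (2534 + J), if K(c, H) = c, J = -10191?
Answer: -41981561/5470 ≈ -7674.9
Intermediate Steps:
l = -97771/5470 (l = (-3440 + 5507)/(12383 + ((134 + 582) + 3311)) - 18 = 2067/(12383 + (716 + 3311)) - 18 = 2067/(12383 + 4027) - 18 = 2067/16410 - 18 = 2067*(1/16410) - 18 = 689/5470 - 18 = -97771/5470 ≈ -17.874)
l + (2534 + J) = -97771/5470 + (2534 - 10191) = -97771/5470 - 7657 = -41981561/5470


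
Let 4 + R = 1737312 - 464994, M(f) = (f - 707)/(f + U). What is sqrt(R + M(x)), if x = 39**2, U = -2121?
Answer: sqrt(1145081379)/30 ≈ 1128.0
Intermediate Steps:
x = 1521
M(f) = (-707 + f)/(-2121 + f) (M(f) = (f - 707)/(f - 2121) = (-707 + f)/(-2121 + f))
R = 1272314 (R = -4 + (1737312 - 464994) = -4 + 1272318 = 1272314)
sqrt(R + M(x)) = sqrt(1272314 + (-707 + 1521)/(-2121 + 1521)) = sqrt(1272314 + 814/(-600)) = sqrt(1272314 - 1/600*814) = sqrt(1272314 - 407/300) = sqrt(381693793/300) = sqrt(1145081379)/30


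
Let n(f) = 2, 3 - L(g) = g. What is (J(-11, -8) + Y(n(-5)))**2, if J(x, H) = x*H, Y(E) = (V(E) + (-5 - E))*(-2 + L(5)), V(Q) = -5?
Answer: 18496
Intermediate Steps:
L(g) = 3 - g
Y(E) = 40 + 4*E (Y(E) = (-5 + (-5 - E))*(-2 + (3 - 1*5)) = (-10 - E)*(-2 + (3 - 5)) = (-10 - E)*(-2 - 2) = (-10 - E)*(-4) = 40 + 4*E)
J(x, H) = H*x
(J(-11, -8) + Y(n(-5)))**2 = (-8*(-11) + (40 + 4*2))**2 = (88 + (40 + 8))**2 = (88 + 48)**2 = 136**2 = 18496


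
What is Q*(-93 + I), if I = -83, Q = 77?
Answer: -13552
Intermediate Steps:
Q*(-93 + I) = 77*(-93 - 83) = 77*(-176) = -13552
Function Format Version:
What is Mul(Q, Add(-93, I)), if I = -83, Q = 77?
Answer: -13552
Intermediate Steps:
Mul(Q, Add(-93, I)) = Mul(77, Add(-93, -83)) = Mul(77, -176) = -13552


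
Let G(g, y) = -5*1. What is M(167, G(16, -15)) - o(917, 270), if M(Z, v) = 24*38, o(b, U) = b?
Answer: -5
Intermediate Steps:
G(g, y) = -5
M(Z, v) = 912
M(167, G(16, -15)) - o(917, 270) = 912 - 1*917 = 912 - 917 = -5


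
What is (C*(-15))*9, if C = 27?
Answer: -3645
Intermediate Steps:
(C*(-15))*9 = (27*(-15))*9 = -405*9 = -3645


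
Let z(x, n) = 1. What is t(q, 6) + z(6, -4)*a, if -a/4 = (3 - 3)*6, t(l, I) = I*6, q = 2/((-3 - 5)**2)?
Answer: 36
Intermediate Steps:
q = 1/32 (q = 2/((-8)**2) = 2/64 = 2*(1/64) = 1/32 ≈ 0.031250)
t(l, I) = 6*I
a = 0 (a = -4*(3 - 3)*6 = -0*6 = -4*0 = 0)
t(q, 6) + z(6, -4)*a = 6*6 + 1*0 = 36 + 0 = 36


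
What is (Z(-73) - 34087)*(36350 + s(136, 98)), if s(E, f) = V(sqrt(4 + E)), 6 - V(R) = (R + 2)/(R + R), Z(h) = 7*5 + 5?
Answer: -2475591417/2 + 34047*sqrt(35)/70 ≈ -1.2378e+9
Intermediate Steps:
Z(h) = 40 (Z(h) = 35 + 5 = 40)
V(R) = 6 - (2 + R)/(2*R) (V(R) = 6 - (R + 2)/(R + R) = 6 - (2 + R)/(2*R))
s(E, f) = 11/2 - 1/sqrt(4 + E) (s(E, f) = 11/2 - 1/(sqrt(4 + E)) = 11/2 - 1/sqrt(4 + E))
(Z(-73) - 34087)*(36350 + s(136, 98)) = (40 - 34087)*(36350 + (11/2 - 1/sqrt(4 + 136))) = -34047*(36350 + (11/2 - 1/sqrt(140))) = -34047*(36350 + (11/2 - sqrt(35)/70)) = -34047*(72711/2 - sqrt(35)/70) = -2475591417/2 + 34047*sqrt(35)/70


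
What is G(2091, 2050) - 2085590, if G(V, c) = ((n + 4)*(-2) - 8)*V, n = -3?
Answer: -2106500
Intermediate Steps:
G(V, c) = -10*V (G(V, c) = ((-3 + 4)*(-2) - 8)*V = (1*(-2) - 8)*V = (-2 - 8)*V = -10*V)
G(2091, 2050) - 2085590 = -10*2091 - 2085590 = -20910 - 2085590 = -2106500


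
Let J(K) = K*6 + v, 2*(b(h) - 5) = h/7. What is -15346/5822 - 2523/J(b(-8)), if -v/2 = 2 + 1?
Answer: -17505361/139728 ≈ -125.28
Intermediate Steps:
v = -6 (v = -2*(2 + 1) = -2*3 = -6)
b(h) = 5 + h/14 (b(h) = 5 + (h/7)/2 = 5 + h/14)
J(K) = -6 + 6*K (J(K) = K*6 - 6 = 6*K - 6 = -6 + 6*K)
-15346/5822 - 2523/J(b(-8)) = -15346/5822 - 2523/(-6 + 6*(5 + (1/14)*(-8))) = -15346*1/5822 - 2523/(-6 + 6*(5 - 4/7)) = -7673/2911 - 2523/(-6 + 6*(31/7)) = -7673/2911 - 2523/(-6 + 186/7) = -7673/2911 - 2523/144/7 = -7673/2911 - 2523*7/144 = -7673/2911 - 5887/48 = -17505361/139728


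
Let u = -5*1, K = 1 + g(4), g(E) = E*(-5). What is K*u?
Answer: 95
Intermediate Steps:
g(E) = -5*E
K = -19 (K = 1 - 5*4 = 1 - 20 = -19)
u = -5
K*u = -19*(-5) = 95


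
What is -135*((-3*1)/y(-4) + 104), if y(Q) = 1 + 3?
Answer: -55755/4 ≈ -13939.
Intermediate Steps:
y(Q) = 4
-135*((-3*1)/y(-4) + 104) = -135*(-3*1/4 + 104) = -135*(-3*¼ + 104) = -135*(-¾ + 104) = -135*413/4 = -55755/4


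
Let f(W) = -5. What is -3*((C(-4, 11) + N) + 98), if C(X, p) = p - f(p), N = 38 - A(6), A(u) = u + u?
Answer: -420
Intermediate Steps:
A(u) = 2*u
N = 26 (N = 38 - 2*6 = 38 - 1*12 = 38 - 12 = 26)
C(X, p) = 5 + p (C(X, p) = p - 1*(-5) = p + 5 = 5 + p)
-3*((C(-4, 11) + N) + 98) = -3*(((5 + 11) + 26) + 98) = -3*((16 + 26) + 98) = -3*(42 + 98) = -3*140 = -420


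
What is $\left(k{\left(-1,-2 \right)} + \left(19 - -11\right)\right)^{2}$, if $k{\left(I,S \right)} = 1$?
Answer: $961$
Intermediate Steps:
$\left(k{\left(-1,-2 \right)} + \left(19 - -11\right)\right)^{2} = \left(1 + \left(19 - -11\right)\right)^{2} = \left(1 + \left(19 + 11\right)\right)^{2} = \left(1 + 30\right)^{2} = 31^{2} = 961$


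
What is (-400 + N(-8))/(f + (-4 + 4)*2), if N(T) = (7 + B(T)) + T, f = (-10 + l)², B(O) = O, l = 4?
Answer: -409/36 ≈ -11.361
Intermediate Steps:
f = 36 (f = (-10 + 4)² = (-6)² = 36)
N(T) = 7 + 2*T (N(T) = (7 + T) + T = 7 + 2*T)
(-400 + N(-8))/(f + (-4 + 4)*2) = (-400 + (7 + 2*(-8)))/(36 + (-4 + 4)*2) = (-400 + (7 - 16))/(36 + 0*2) = (-400 - 9)/(36 + 0) = -409/36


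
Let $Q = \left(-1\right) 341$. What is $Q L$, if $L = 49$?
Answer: $-16709$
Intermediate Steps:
$Q = -341$
$Q L = \left(-341\right) 49 = -16709$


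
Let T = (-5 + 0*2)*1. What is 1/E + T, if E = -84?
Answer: -421/84 ≈ -5.0119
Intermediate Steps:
T = -5 (T = (-5 + 0)*1 = -5*1 = -5)
1/E + T = 1/(-84) - 5 = -1/84 - 5 = -421/84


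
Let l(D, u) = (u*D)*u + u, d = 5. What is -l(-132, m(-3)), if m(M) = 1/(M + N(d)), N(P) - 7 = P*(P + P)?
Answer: 13/486 ≈ 0.026749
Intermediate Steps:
N(P) = 7 + 2*P² (N(P) = 7 + P*(P + P) = 7 + P*(2*P) = 7 + 2*P²)
m(M) = 1/(57 + M) (m(M) = 1/(M + (7 + 2*5²)) = 1/(M + (7 + 2*25)) = 1/(M + (7 + 50)) = 1/(M + 57) = 1/(57 + M))
l(D, u) = u + D*u² (l(D, u) = (D*u)*u + u = D*u² + u = u + D*u²)
-l(-132, m(-3)) = -(1 - 132/(57 - 3))/(57 - 3) = -(1 - 132/54)/54 = -(1 - 132*1/54)/54 = -(1 - 22/9)/54 = -(-13)/(54*9) = -1*(-13/486) = 13/486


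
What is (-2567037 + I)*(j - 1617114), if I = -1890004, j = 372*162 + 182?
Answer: 6938133099388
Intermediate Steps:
j = 60446 (j = 60264 + 182 = 60446)
(-2567037 + I)*(j - 1617114) = (-2567037 - 1890004)*(60446 - 1617114) = -4457041*(-1556668) = 6938133099388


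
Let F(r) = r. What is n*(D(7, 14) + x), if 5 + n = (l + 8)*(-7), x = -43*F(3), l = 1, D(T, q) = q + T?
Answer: 7344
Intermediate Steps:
D(T, q) = T + q
x = -129 (x = -43*3 = -129)
n = -68 (n = -5 + (1 + 8)*(-7) = -5 + 9*(-7) = -5 - 63 = -68)
n*(D(7, 14) + x) = -68*((7 + 14) - 129) = -68*(21 - 129) = -68*(-108) = 7344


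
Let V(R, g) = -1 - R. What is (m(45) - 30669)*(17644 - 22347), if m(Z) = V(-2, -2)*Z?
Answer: 144024672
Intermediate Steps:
m(Z) = Z (m(Z) = (-1 - 1*(-2))*Z = (-1 + 2)*Z = 1*Z = Z)
(m(45) - 30669)*(17644 - 22347) = (45 - 30669)*(17644 - 22347) = -30624*(-4703) = 144024672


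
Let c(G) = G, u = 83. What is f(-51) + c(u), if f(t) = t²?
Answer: 2684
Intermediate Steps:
f(-51) + c(u) = (-51)² + 83 = 2601 + 83 = 2684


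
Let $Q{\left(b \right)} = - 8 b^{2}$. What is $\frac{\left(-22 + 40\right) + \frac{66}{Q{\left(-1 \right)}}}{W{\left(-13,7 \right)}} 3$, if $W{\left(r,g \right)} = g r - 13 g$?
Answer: $- \frac{9}{56} \approx -0.16071$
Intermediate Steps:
$W{\left(r,g \right)} = - 13 g + g r$
$\frac{\left(-22 + 40\right) + \frac{66}{Q{\left(-1 \right)}}}{W{\left(-13,7 \right)}} 3 = \frac{\left(-22 + 40\right) + \frac{66}{\left(-8\right) \left(-1\right)^{2}}}{7 \left(-13 - 13\right)} 3 = \frac{18 + \frac{66}{\left(-8\right) 1}}{7 \left(-26\right)} 3 = \frac{18 + \frac{66}{-8}}{-182} \cdot 3 = \left(18 + 66 \left(- \frac{1}{8}\right)\right) \left(- \frac{1}{182}\right) 3 = \left(18 - \frac{33}{4}\right) \left(- \frac{1}{182}\right) 3 = \frac{39}{4} \left(- \frac{1}{182}\right) 3 = \left(- \frac{3}{56}\right) 3 = - \frac{9}{56}$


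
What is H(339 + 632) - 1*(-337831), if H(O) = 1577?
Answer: 339408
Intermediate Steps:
H(339 + 632) - 1*(-337831) = 1577 - 1*(-337831) = 1577 + 337831 = 339408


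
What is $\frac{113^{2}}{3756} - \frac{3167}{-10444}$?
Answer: $\frac{9078418}{2451729} \approx 3.7029$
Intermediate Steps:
$\frac{113^{2}}{3756} - \frac{3167}{-10444} = 12769 \cdot \frac{1}{3756} - - \frac{3167}{10444} = \frac{12769}{3756} + \frac{3167}{10444} = \frac{9078418}{2451729}$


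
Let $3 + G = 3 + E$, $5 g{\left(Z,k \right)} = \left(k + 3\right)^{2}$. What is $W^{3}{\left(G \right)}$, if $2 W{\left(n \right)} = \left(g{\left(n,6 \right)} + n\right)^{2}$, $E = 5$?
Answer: $\frac{177314889032}{15625} \approx 1.1348 \cdot 10^{7}$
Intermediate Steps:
$g{\left(Z,k \right)} = \frac{\left(3 + k\right)^{2}}{5}$ ($g{\left(Z,k \right)} = \frac{\left(k + 3\right)^{2}}{5} = \frac{\left(3 + k\right)^{2}}{5}$)
$G = 5$ ($G = -3 + \left(3 + 5\right) = -3 + 8 = 5$)
$W{\left(n \right)} = \frac{\left(\frac{81}{5} + n\right)^{2}}{2}$ ($W{\left(n \right)} = \frac{\left(\frac{\left(3 + 6\right)^{2}}{5} + n\right)^{2}}{2} = \frac{\left(\frac{9^{2}}{5} + n\right)^{2}}{2} = \frac{\left(\frac{1}{5} \cdot 81 + n\right)^{2}}{2} = \frac{\left(\frac{81}{5} + n\right)^{2}}{2}$)
$W^{3}{\left(G \right)} = \left(\frac{\left(81 + 5 \cdot 5\right)^{2}}{50}\right)^{3} = \left(\frac{\left(81 + 25\right)^{2}}{50}\right)^{3} = \left(\frac{106^{2}}{50}\right)^{3} = \left(\frac{1}{50} \cdot 11236\right)^{3} = \left(\frac{5618}{25}\right)^{3} = \frac{177314889032}{15625}$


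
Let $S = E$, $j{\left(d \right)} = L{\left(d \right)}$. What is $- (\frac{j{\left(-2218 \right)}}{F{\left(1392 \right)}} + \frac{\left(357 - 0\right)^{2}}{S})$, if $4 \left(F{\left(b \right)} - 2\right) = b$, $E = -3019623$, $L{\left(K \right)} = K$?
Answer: $\frac{1123688494}{176144675} \approx 6.3793$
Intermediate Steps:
$j{\left(d \right)} = d$
$S = -3019623$
$F{\left(b \right)} = 2 + \frac{b}{4}$
$- (\frac{j{\left(-2218 \right)}}{F{\left(1392 \right)}} + \frac{\left(357 - 0\right)^{2}}{S}) = - (- \frac{2218}{2 + \frac{1}{4} \cdot 1392} + \frac{\left(357 - 0\right)^{2}}{-3019623}) = - (- \frac{2218}{2 + 348} + \left(357 + 0\right)^{2} \left(- \frac{1}{3019623}\right)) = - (- \frac{2218}{350} + 357^{2} \left(- \frac{1}{3019623}\right)) = - (\left(-2218\right) \frac{1}{350} + 127449 \left(- \frac{1}{3019623}\right)) = - (- \frac{1109}{175} - \frac{42483}{1006541}) = \left(-1\right) \left(- \frac{1123688494}{176144675}\right) = \frac{1123688494}{176144675}$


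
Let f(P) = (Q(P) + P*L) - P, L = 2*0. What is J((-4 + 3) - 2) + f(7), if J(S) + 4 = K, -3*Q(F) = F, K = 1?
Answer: -37/3 ≈ -12.333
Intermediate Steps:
Q(F) = -F/3
J(S) = -3 (J(S) = -4 + 1 = -3)
L = 0
f(P) = -4*P/3 (f(P) = (-P/3 + P*0) - P = (-P/3 + 0) - P = -P/3 - P = -4*P/3)
J((-4 + 3) - 2) + f(7) = -3 - 4/3*7 = -3 - 28/3 = -37/3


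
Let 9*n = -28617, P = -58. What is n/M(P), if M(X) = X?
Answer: 9539/174 ≈ 54.822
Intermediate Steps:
n = -9539/3 (n = (⅑)*(-28617) = -9539/3 ≈ -3179.7)
n/M(P) = -9539/3/(-58) = -9539/3*(-1/58) = 9539/174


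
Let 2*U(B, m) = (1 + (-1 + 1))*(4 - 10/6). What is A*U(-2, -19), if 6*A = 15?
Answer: 35/12 ≈ 2.9167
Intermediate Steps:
A = 5/2 (A = (1/6)*15 = 5/2 ≈ 2.5000)
U(B, m) = 7/6 (U(B, m) = ((1 + (-1 + 1))*(4 - 10/6))/2 = ((1 + 0)*(4 - 10*1/6))/2 = (1*(4 - 5/3))/2 = (1*(7/3))/2 = (1/2)*(7/3) = 7/6)
A*U(-2, -19) = (5/2)*(7/6) = 35/12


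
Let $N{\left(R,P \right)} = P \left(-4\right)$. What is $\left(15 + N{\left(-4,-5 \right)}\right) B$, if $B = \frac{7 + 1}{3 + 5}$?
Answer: $35$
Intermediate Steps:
$N{\left(R,P \right)} = - 4 P$
$B = 1$ ($B = \frac{8}{8} = 8 \cdot \frac{1}{8} = 1$)
$\left(15 + N{\left(-4,-5 \right)}\right) B = \left(15 - -20\right) 1 = \left(15 + 20\right) 1 = 35 \cdot 1 = 35$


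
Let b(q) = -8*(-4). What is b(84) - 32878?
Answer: -32846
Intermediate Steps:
b(q) = 32
b(84) - 32878 = 32 - 32878 = -32846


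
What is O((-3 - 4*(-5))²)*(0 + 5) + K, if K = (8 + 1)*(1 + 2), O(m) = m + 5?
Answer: 1497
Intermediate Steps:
O(m) = 5 + m
K = 27 (K = 9*3 = 27)
O((-3 - 4*(-5))²)*(0 + 5) + K = (5 + (-3 - 4*(-5))²)*(0 + 5) + 27 = (5 + (-3 + 20)²)*5 + 27 = (5 + 17²)*5 + 27 = (5 + 289)*5 + 27 = 294*5 + 27 = 1470 + 27 = 1497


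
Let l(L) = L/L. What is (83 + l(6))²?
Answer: 7056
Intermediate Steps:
l(L) = 1
(83 + l(6))² = (83 + 1)² = 84² = 7056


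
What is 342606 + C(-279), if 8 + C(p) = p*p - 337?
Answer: 420102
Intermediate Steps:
C(p) = -345 + p**2 (C(p) = -8 + (p*p - 337) = -8 + (p**2 - 337) = -8 + (-337 + p**2) = -345 + p**2)
342606 + C(-279) = 342606 + (-345 + (-279)**2) = 342606 + (-345 + 77841) = 342606 + 77496 = 420102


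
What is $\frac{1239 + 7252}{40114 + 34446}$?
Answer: $\frac{8491}{74560} \approx 0.11388$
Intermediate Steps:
$\frac{1239 + 7252}{40114 + 34446} = \frac{8491}{74560}$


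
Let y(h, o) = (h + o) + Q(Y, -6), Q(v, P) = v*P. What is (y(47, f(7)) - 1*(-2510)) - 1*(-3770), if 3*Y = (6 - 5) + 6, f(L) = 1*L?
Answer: 6320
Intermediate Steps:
f(L) = L
Y = 7/3 (Y = ((6 - 5) + 6)/3 = (1 + 6)/3 = (⅓)*7 = 7/3 ≈ 2.3333)
Q(v, P) = P*v
y(h, o) = -14 + h + o (y(h, o) = (h + o) - 6*7/3 = (h + o) - 14 = -14 + h + o)
(y(47, f(7)) - 1*(-2510)) - 1*(-3770) = ((-14 + 47 + 7) - 1*(-2510)) - 1*(-3770) = (40 + 2510) + 3770 = 2550 + 3770 = 6320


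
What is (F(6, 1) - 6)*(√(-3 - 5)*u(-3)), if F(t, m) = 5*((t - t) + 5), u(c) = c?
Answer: -114*I*√2 ≈ -161.22*I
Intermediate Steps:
F(t, m) = 25 (F(t, m) = 5*(0 + 5) = 5*5 = 25)
(F(6, 1) - 6)*(√(-3 - 5)*u(-3)) = (25 - 6)*(√(-3 - 5)*(-3)) = 19*(√(-8)*(-3)) = 19*((2*I*√2)*(-3)) = 19*(-6*I*√2) = -114*I*√2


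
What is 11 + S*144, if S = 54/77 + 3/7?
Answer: 13375/77 ≈ 173.70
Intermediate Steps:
S = 87/77 (S = 54*(1/77) + 3*(⅐) = 54/77 + 3/7 = 87/77 ≈ 1.1299)
11 + S*144 = 11 + (87/77)*144 = 11 + 12528/77 = 13375/77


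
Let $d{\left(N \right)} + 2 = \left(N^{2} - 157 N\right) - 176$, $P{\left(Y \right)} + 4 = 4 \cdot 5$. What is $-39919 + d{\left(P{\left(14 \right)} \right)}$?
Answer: $-42353$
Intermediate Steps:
$P{\left(Y \right)} = 16$ ($P{\left(Y \right)} = -4 + 4 \cdot 5 = -4 + 20 = 16$)
$d{\left(N \right)} = -178 + N^{2} - 157 N$ ($d{\left(N \right)} = -2 - \left(176 - N^{2} + 157 N\right) = -178 + N^{2} - 157 N$)
$-39919 + d{\left(P{\left(14 \right)} \right)} = -39919 - \left(2690 - 256\right) = -39919 - 2434 = -42353$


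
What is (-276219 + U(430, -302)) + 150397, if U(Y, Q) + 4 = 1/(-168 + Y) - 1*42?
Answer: -32977415/262 ≈ -1.2587e+5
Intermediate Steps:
U(Y, Q) = -46 + 1/(-168 + Y) (U(Y, Q) = -4 + (1/(-168 + Y) - 1*42) = -4 + (1/(-168 + Y) - 42) = -4 + (-42 + 1/(-168 + Y)) = -46 + 1/(-168 + Y))
(-276219 + U(430, -302)) + 150397 = (-276219 + (7729 - 46*430)/(-168 + 430)) + 150397 = (-276219 + (7729 - 19780)/262) + 150397 = (-276219 + (1/262)*(-12051)) + 150397 = (-276219 - 12051/262) + 150397 = -72381429/262 + 150397 = -32977415/262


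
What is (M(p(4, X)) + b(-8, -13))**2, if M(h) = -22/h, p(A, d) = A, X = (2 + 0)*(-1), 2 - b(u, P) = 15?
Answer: 1369/4 ≈ 342.25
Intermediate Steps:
b(u, P) = -13 (b(u, P) = 2 - 1*15 = 2 - 15 = -13)
X = -2 (X = 2*(-1) = -2)
(M(p(4, X)) + b(-8, -13))**2 = (-22/4 - 13)**2 = (-22*1/4 - 13)**2 = (-11/2 - 13)**2 = (-37/2)**2 = 1369/4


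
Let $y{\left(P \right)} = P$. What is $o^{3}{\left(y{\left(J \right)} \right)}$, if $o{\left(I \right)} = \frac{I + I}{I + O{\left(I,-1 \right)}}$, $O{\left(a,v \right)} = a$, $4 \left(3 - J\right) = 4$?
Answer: $1$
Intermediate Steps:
$J = 2$ ($J = 3 - 1 = 2$)
$o{\left(I \right)} = 1$ ($o{\left(I \right)} = \frac{I + I}{I + I} = \frac{2 I}{2 I} = 2 I \frac{1}{2 I} = 1$)
$o^{3}{\left(y{\left(J \right)} \right)} = 1^{3} = 1$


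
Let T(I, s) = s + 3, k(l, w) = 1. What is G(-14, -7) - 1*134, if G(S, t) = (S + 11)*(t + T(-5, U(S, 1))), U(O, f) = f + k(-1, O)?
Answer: -128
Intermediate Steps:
U(O, f) = 1 + f (U(O, f) = f + 1 = 1 + f)
T(I, s) = 3 + s
G(S, t) = (5 + t)*(11 + S) (G(S, t) = (S + 11)*(t + (3 + (1 + 1))) = (11 + S)*(t + (3 + 2)) = (11 + S)*(t + 5) = (11 + S)*(5 + t) = (5 + t)*(11 + S))
G(-14, -7) - 1*134 = (55 + 5*(-14) + 11*(-7) - 14*(-7)) - 1*134 = (55 - 70 - 77 + 98) - 134 = 6 - 134 = -128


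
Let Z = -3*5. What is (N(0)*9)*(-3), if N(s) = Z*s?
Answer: 0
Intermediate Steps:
Z = -15
N(s) = -15*s
(N(0)*9)*(-3) = (-15*0*9)*(-3) = (0*9)*(-3) = 0*(-3) = 0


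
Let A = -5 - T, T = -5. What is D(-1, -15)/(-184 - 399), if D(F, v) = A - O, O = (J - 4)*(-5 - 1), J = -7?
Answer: 6/53 ≈ 0.11321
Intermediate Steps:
A = 0 (A = -5 - 1*(-5) = -5 + 5 = 0)
O = 66 (O = (-7 - 4)*(-5 - 1) = -11*(-6) = 66)
D(F, v) = -66 (D(F, v) = 0 - 1*66 = 0 - 66 = -66)
D(-1, -15)/(-184 - 399) = -66/(-184 - 399) = -66/(-583) = -66*(-1/583) = 6/53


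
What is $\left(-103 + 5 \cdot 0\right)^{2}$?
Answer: $10609$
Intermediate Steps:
$\left(-103 + 5 \cdot 0\right)^{2} = \left(-103 + 0\right)^{2} = \left(-103\right)^{2} = 10609$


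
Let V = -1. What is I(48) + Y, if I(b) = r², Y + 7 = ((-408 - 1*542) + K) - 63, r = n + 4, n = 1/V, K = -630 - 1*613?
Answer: -2254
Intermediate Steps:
K = -1243 (K = -630 - 613 = -1243)
n = -1 (n = 1/(-1) = -1)
r = 3 (r = -1 + 4 = 3)
Y = -2263 (Y = -7 + (((-408 - 1*542) - 1243) - 63) = -7 + (((-408 - 542) - 1243) - 63) = -7 + ((-950 - 1243) - 63) = -7 + (-2193 - 63) = -7 - 2256 = -2263)
I(b) = 9 (I(b) = 3² = 9)
I(48) + Y = 9 - 2263 = -2254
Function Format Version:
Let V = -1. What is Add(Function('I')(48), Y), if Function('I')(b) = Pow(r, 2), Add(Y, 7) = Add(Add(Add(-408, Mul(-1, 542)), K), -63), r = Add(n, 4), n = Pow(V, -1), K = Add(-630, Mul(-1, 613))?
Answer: -2254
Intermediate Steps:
K = -1243 (K = Add(-630, -613) = -1243)
n = -1 (n = Pow(-1, -1) = -1)
r = 3 (r = Add(-1, 4) = 3)
Y = -2263 (Y = Add(-7, Add(Add(Add(-408, Mul(-1, 542)), -1243), -63)) = Add(-7, Add(Add(Add(-408, -542), -1243), -63)) = Add(-7, Add(Add(-950, -1243), -63)) = Add(-7, Add(-2193, -63)) = Add(-7, -2256) = -2263)
Function('I')(b) = 9 (Function('I')(b) = Pow(3, 2) = 9)
Add(Function('I')(48), Y) = Add(9, -2263) = -2254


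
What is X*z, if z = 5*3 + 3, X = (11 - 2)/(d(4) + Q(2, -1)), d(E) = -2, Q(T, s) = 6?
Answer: 81/2 ≈ 40.500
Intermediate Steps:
X = 9/4 (X = (11 - 2)/(-2 + 6) = 9/4 ≈ 2.2500)
z = 18 (z = 15 + 3 = 18)
X*z = (9/4)*18 = 81/2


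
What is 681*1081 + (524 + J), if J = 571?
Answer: 737256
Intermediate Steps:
681*1081 + (524 + J) = 681*1081 + (524 + 571) = 736161 + 1095 = 737256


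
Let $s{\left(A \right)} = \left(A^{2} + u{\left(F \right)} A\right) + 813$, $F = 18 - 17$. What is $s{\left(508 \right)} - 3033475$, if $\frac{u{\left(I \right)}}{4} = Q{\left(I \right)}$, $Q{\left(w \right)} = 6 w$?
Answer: $-2762406$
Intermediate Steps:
$F = 1$
$u{\left(I \right)} = 24 I$ ($u{\left(I \right)} = 4 \cdot 6 I = 24 I$)
$s{\left(A \right)} = 813 + A^{2} + 24 A$ ($s{\left(A \right)} = \left(A^{2} + 24 \cdot 1 A\right) + 813 = \left(A^{2} + 24 A\right) + 813 = 813 + A^{2} + 24 A$)
$s{\left(508 \right)} - 3033475 = \left(813 + 508^{2} + 24 \cdot 508\right) - 3033475 = \left(813 + 258064 + 12192\right) - 3033475 = 271069 - 3033475 = -2762406$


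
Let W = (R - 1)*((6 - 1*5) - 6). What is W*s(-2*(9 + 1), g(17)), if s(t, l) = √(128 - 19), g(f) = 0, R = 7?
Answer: -30*√109 ≈ -313.21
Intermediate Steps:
s(t, l) = √109
W = -30 (W = (7 - 1)*((6 - 1*5) - 6) = 6*((6 - 5) - 6) = 6*(1 - 6) = 6*(-5) = -30)
W*s(-2*(9 + 1), g(17)) = -30*√109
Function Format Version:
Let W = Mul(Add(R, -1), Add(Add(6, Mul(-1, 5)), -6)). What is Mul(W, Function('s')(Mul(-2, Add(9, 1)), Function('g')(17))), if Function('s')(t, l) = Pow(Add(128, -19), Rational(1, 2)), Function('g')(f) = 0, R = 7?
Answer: Mul(-30, Pow(109, Rational(1, 2))) ≈ -313.21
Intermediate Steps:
Function('s')(t, l) = Pow(109, Rational(1, 2))
W = -30 (W = Mul(Add(7, -1), Add(Add(6, Mul(-1, 5)), -6)) = Mul(6, Add(Add(6, -5), -6)) = Mul(6, Add(1, -6)) = Mul(6, -5) = -30)
Mul(W, Function('s')(Mul(-2, Add(9, 1)), Function('g')(17))) = Mul(-30, Pow(109, Rational(1, 2)))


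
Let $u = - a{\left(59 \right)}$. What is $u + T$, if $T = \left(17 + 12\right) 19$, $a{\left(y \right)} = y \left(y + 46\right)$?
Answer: $-5644$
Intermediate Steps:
$a{\left(y \right)} = y \left(46 + y\right)$
$u = -6195$ ($u = - 59 \left(46 + 59\right) = - 59 \cdot 105 = \left(-1\right) 6195 = -6195$)
$T = 551$ ($T = 29 \cdot 19 = 551$)
$u + T = -6195 + 551 = -5644$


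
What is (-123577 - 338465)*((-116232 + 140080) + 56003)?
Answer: -36894515742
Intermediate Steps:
(-123577 - 338465)*((-116232 + 140080) + 56003) = -462042*(23848 + 56003) = -462042*79851 = -36894515742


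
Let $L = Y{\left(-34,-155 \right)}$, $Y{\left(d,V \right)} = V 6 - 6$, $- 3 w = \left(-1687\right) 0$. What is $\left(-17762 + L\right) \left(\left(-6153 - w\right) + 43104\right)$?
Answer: $-690909798$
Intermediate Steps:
$w = 0$ ($w = - \frac{\left(-1687\right) 0}{3} = \left(- \frac{1}{3}\right) 0 = 0$)
$Y{\left(d,V \right)} = -6 + 6 V$ ($Y{\left(d,V \right)} = 6 V - 6 = -6 + 6 V$)
$L = -936$ ($L = -6 + 6 \left(-155\right) = -6 - 930 = -936$)
$\left(-17762 + L\right) \left(\left(-6153 - w\right) + 43104\right) = \left(-17762 - 936\right) \left(\left(-6153 - 0\right) + 43104\right) = - 18698 \left(\left(-6153 + 0\right) + 43104\right) = - 18698 \left(-6153 + 43104\right) = \left(-18698\right) 36951 = -690909798$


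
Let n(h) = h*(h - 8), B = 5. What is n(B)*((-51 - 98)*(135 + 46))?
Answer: 404535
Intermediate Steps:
n(h) = h*(-8 + h)
n(B)*((-51 - 98)*(135 + 46)) = (5*(-8 + 5))*((-51 - 98)*(135 + 46)) = (5*(-3))*(-149*181) = -15*(-26969) = 404535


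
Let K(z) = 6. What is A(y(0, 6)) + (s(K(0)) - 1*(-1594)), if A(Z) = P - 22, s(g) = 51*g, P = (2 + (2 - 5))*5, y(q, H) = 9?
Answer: 1873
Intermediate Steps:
P = -5 (P = (2 - 3)*5 = -1*5 = -5)
A(Z) = -27 (A(Z) = -5 - 22 = -27)
A(y(0, 6)) + (s(K(0)) - 1*(-1594)) = -27 + (51*6 - 1*(-1594)) = -27 + (306 + 1594) = -27 + 1900 = 1873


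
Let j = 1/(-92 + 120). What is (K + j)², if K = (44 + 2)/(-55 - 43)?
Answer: 7225/38416 ≈ 0.18807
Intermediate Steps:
K = -23/49 (K = 46/(-98) = 46*(-1/98) = -23/49 ≈ -0.46939)
j = 1/28 ≈ 0.035714
(K + j)² = (-23/49 + 1/28)² = (-85/196)² = 7225/38416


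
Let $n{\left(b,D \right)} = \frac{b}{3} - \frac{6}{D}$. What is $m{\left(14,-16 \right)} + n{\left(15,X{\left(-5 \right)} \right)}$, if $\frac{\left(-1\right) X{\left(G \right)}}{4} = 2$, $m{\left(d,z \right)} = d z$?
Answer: $- \frac{873}{4} \approx -218.25$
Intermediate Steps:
$X{\left(G \right)} = -8$ ($X{\left(G \right)} = \left(-4\right) 2 = -8$)
$n{\left(b,D \right)} = - \frac{6}{D} + \frac{b}{3}$ ($n{\left(b,D \right)} = b \frac{1}{3} - \frac{6}{D} = \frac{b}{3} - \frac{6}{D} = - \frac{6}{D} + \frac{b}{3}$)
$m{\left(14,-16 \right)} + n{\left(15,X{\left(-5 \right)} \right)} = 14 \left(-16\right) + \left(- \frac{6}{-8} + \frac{1}{3} \cdot 15\right) = -224 + \left(\left(-6\right) \left(- \frac{1}{8}\right) + 5\right) = -224 + \left(\frac{3}{4} + 5\right) = -224 + \frac{23}{4} = - \frac{873}{4}$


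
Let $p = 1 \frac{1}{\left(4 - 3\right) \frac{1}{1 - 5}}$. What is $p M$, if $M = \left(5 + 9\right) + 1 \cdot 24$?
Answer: $-152$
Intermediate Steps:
$p = -4$ ($p = 1 \frac{1}{1 \frac{1}{-4}} = 1 \frac{1}{1 \left(- \frac{1}{4}\right)} = 1 \frac{1}{- \frac{1}{4}} = 1 \left(-4\right) = -4$)
$M = 38$ ($M = 14 + 24 = 38$)
$p M = \left(-4\right) 38 = -152$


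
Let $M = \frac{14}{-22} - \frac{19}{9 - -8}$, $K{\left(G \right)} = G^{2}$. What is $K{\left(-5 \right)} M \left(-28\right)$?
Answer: $\frac{229600}{187} \approx 1227.8$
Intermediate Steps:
$M = - \frac{328}{187}$ ($M = 14 \left(- \frac{1}{22}\right) - \frac{19}{9 + 8} = - \frac{7}{11} - \frac{19}{17} = - \frac{328}{187} \approx -1.754$)
$K{\left(-5 \right)} M \left(-28\right) = \left(-5\right)^{2} \left(- \frac{328}{187}\right) \left(-28\right) = 25 \left(- \frac{328}{187}\right) \left(-28\right) = \left(- \frac{8200}{187}\right) \left(-28\right) = \frac{229600}{187}$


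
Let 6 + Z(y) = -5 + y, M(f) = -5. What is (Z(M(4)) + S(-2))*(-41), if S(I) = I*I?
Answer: 492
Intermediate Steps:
S(I) = I²
Z(y) = -11 + y (Z(y) = -6 + (-5 + y) = -11 + y)
(Z(M(4)) + S(-2))*(-41) = ((-11 - 5) + (-2)²)*(-41) = (-16 + 4)*(-41) = -12*(-41) = 492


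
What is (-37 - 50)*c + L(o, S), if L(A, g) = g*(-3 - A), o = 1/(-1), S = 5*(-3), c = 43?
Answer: -3711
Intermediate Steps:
S = -15
o = -1
(-37 - 50)*c + L(o, S) = (-37 - 50)*43 - 1*(-15)*(3 - 1) = -87*43 - 1*(-15)*2 = -3741 + 30 = -3711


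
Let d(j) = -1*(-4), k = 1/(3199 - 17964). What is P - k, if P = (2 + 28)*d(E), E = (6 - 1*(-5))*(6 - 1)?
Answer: 1771801/14765 ≈ 120.00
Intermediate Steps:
E = 55 (E = (6 + 5)*5 = 11*5 = 55)
k = -1/14765 (k = 1/(-14765) = -1/14765 ≈ -6.7728e-5)
d(j) = 4
P = 120 (P = (2 + 28)*4 = 30*4 = 120)
P - k = 120 - 1*(-1/14765) = 120 + 1/14765 = 1771801/14765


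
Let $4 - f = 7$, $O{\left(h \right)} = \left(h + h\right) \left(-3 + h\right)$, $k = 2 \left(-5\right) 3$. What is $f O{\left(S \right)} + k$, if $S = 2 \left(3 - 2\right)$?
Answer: $-18$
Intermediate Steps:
$k = -30$ ($k = \left(-10\right) 3 = -30$)
$S = 2$ ($S = 2 \cdot 1 = 2$)
$O{\left(h \right)} = 2 h \left(-3 + h\right)$
$f = -3$ ($f = 4 - 7 = -3$)
$f O{\left(S \right)} + k = - 3 \cdot 2 \cdot 2 \left(-3 + 2\right) - 30 = - 3 \cdot 2 \cdot 2 \left(-1\right) - 30 = \left(-3\right) \left(-4\right) - 30 = 12 - 30 = -18$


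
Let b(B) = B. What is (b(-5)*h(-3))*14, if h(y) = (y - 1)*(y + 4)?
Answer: 280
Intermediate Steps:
h(y) = (-1 + y)*(4 + y)
(b(-5)*h(-3))*14 = -5*(-4 + (-3)² + 3*(-3))*14 = -5*(-4 + 9 - 9)*14 = -5*(-4)*14 = 20*14 = 280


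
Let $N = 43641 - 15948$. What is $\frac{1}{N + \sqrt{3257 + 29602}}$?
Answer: $\frac{3077}{85207710} - \frac{\sqrt{3651}}{255623130} \approx 3.5875 \cdot 10^{-5}$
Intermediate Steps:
$N = 27693$
$\frac{1}{N + \sqrt{3257 + 29602}} = \frac{1}{27693 + \sqrt{3257 + 29602}} = \frac{1}{27693 + \sqrt{32859}} = \frac{1}{27693 + 3 \sqrt{3651}}$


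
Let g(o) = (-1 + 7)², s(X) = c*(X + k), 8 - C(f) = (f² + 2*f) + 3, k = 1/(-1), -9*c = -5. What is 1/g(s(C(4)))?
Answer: 1/36 ≈ 0.027778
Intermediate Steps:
c = 5/9 (c = -⅑*(-5) = 5/9 ≈ 0.55556)
k = -1 (k = 1*(-1) = -1)
C(f) = 5 - f² - 2*f (C(f) = 8 - ((f² + 2*f) + 3) = 8 - (3 + f² + 2*f) = 8 + (-3 - f² - 2*f) = 5 - f² - 2*f)
s(X) = -5/9 + 5*X/9 (s(X) = 5*(X - 1)/9 = 5*(-1 + X)/9 = -5/9 + 5*X/9)
g(o) = 36 (g(o) = 6² = 36)
1/g(s(C(4))) = 1/36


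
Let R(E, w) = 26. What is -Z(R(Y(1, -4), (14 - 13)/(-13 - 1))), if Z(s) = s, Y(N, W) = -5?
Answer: -26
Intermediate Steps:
-Z(R(Y(1, -4), (14 - 13)/(-13 - 1))) = -1*26 = -26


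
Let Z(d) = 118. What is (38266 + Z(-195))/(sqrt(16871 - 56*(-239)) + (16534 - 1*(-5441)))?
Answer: 28116280/16095679 - 19192*sqrt(30255)/241435185 ≈ 1.7330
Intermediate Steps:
(38266 + Z(-195))/(sqrt(16871 - 56*(-239)) + (16534 - 1*(-5441))) = (38266 + 118)/(sqrt(16871 - 56*(-239)) + (16534 - 1*(-5441))) = 38384/(sqrt(16871 + 13384) + (16534 + 5441)) = 38384/(sqrt(30255) + 21975) = 38384/(21975 + sqrt(30255))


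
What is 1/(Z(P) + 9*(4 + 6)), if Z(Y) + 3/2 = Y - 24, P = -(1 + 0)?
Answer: 2/127 ≈ 0.015748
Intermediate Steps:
P = -1 (P = -1*1 = -1)
Z(Y) = -51/2 + Y (Z(Y) = -3/2 + (Y - 24) = -3/2 + (-24 + Y) = -51/2 + Y)
1/(Z(P) + 9*(4 + 6)) = 1/((-51/2 - 1) + 9*(4 + 6)) = 1/(-53/2 + 9*10) = 1/(-53/2 + 90) = 1/(127/2) = 2/127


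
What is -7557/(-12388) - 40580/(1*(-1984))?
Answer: 32356133/1536112 ≈ 21.064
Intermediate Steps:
-7557/(-12388) - 40580/(1*(-1984)) = -7557*(-1/12388) - 40580/(-1984) = 7557/12388 - 40580*(-1/1984) = 7557/12388 + 10145/496 = 32356133/1536112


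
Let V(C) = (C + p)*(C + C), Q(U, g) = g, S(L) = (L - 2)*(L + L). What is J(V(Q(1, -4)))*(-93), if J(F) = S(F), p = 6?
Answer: -53568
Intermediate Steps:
S(L) = 2*L*(-2 + L) (S(L) = (-2 + L)*(2*L) = 2*L*(-2 + L))
V(C) = 2*C*(6 + C) (V(C) = (C + 6)*(C + C) = (6 + C)*(2*C) = 2*C*(6 + C))
J(F) = 2*F*(-2 + F)
J(V(Q(1, -4)))*(-93) = (2*(2*(-4)*(6 - 4))*(-2 + 2*(-4)*(6 - 4)))*(-93) = (2*(2*(-4)*2)*(-2 + 2*(-4)*2))*(-93) = (2*(-16)*(-2 - 16))*(-93) = (2*(-16)*(-18))*(-93) = 576*(-93) = -53568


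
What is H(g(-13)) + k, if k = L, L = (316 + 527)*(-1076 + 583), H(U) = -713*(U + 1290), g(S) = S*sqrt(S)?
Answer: -1335369 + 9269*I*sqrt(13) ≈ -1.3354e+6 + 33420.0*I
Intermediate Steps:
g(S) = S**(3/2)
H(U) = -919770 - 713*U (H(U) = -713*(1290 + U) = -919770 - 713*U)
L = -415599 (L = 843*(-493) = -415599)
k = -415599
H(g(-13)) + k = (-919770 - (-9269)*I*sqrt(13)) - 415599 = (-919770 + 9269*I*sqrt(13)) - 415599 = -1335369 + 9269*I*sqrt(13)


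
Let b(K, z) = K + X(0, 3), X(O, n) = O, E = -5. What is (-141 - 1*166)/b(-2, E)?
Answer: 307/2 ≈ 153.50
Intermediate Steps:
b(K, z) = K (b(K, z) = K + 0 = K)
(-141 - 1*166)/b(-2, E) = (-141 - 1*166)/(-2) = (-141 - 166)*(-½) = -307*(-½) = 307/2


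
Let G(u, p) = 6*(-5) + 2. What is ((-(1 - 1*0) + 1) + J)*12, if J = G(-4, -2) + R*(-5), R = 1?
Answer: -396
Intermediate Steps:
G(u, p) = -28 (G(u, p) = -30 + 2 = -28)
J = -33 (J = -28 + 1*(-5) = -28 - 5 = -33)
((-(1 - 1*0) + 1) + J)*12 = ((-(1 - 1*0) + 1) - 33)*12 = ((-(1 + 0) + 1) - 33)*12 = ((-1*1 + 1) - 33)*12 = ((-1 + 1) - 33)*12 = (0 - 33)*12 = -33*12 = -396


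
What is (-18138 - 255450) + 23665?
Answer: -249923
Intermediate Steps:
(-18138 - 255450) + 23665 = -273588 + 23665 = -249923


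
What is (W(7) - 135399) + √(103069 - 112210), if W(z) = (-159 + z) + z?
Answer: -135544 + I*√9141 ≈ -1.3554e+5 + 95.609*I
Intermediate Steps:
W(z) = -159 + 2*z
(W(7) - 135399) + √(103069 - 112210) = ((-159 + 2*7) - 135399) + √(103069 - 112210) = ((-159 + 14) - 135399) + √(-9141) = (-145 - 135399) + I*√9141 = -135544 + I*√9141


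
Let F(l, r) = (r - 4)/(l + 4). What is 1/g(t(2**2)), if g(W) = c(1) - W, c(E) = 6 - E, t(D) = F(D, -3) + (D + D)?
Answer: -8/17 ≈ -0.47059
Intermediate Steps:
F(l, r) = (-4 + r)/(4 + l)
t(D) = -7/(4 + D) + 2*D (t(D) = (-4 - 3)/(4 + D) + (D + D) = -7/(4 + D) + 2*D)
g(W) = 5 - W (g(W) = (6 - 1*1) - W = (6 - 1) - W = 5 - W)
1/g(t(2**2)) = 1/(5 - (-7 + 2*2**2*(4 + 2**2))/(4 + 2**2)) = 1/(5 - (-7 + 2*4*(4 + 4))/(4 + 4)) = 1/(5 - (-7 + 2*4*8)/8) = 1/(5 - (-7 + 64)/8) = 1/(5 - 57/8) = 1/(-17/8) = -8/17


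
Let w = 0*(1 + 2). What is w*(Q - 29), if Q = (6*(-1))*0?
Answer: 0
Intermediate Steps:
Q = 0 (Q = -6*0 = 0)
w = 0 (w = 0*3 = 0)
w*(Q - 29) = 0*(0 - 29) = 0*(-29) = 0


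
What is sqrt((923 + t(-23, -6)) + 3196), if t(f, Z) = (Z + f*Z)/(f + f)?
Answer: 3*sqrt(241937)/23 ≈ 64.157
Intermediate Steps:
t(f, Z) = (Z + Z*f)/(2*f) (t(f, Z) = (Z + Z*f)/((2*f)) = (Z + Z*f)*(1/(2*f)) = (Z + Z*f)/(2*f))
sqrt((923 + t(-23, -6)) + 3196) = sqrt((923 + (1/2)*(-6)*(1 - 23)/(-23)) + 3196) = sqrt((923 + (1/2)*(-6)*(-1/23)*(-22)) + 3196) = sqrt((923 - 66/23) + 3196) = sqrt(21163/23 + 3196) = sqrt(94671/23) = 3*sqrt(241937)/23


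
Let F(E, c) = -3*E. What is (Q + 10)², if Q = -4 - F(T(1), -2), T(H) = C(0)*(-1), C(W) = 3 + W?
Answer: 9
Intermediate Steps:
T(H) = -3 (T(H) = (3 + 0)*(-1) = 3*(-1) = -3)
Q = -13 (Q = -4 - (-3)*(-3) = -4 - 1*9 = -4 - 9 = -13)
(Q + 10)² = (-13 + 10)² = (-3)² = 9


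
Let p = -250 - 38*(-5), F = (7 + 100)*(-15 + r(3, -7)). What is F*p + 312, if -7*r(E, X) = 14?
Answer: 109452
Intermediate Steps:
r(E, X) = -2 (r(E, X) = -1/7*14 = -2)
F = -1819 (F = (7 + 100)*(-15 - 2) = 107*(-17) = -1819)
p = -60 (p = -250 - 1*(-190) = -250 + 190 = -60)
F*p + 312 = -1819*(-60) + 312 = 109140 + 312 = 109452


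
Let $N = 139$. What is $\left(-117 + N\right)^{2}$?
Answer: $484$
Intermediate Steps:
$\left(-117 + N\right)^{2} = \left(-117 + 139\right)^{2} = 22^{2} = 484$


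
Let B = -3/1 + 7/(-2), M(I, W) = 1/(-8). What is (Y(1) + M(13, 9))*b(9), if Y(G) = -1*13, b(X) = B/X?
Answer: 455/48 ≈ 9.4792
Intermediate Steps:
M(I, W) = -⅛
B = -13/2 (B = -3*1 + 7*(-½) = -3 - 7/2 = -13/2 ≈ -6.5000)
b(X) = -13/(2*X)
Y(G) = -13
(Y(1) + M(13, 9))*b(9) = (-13 - ⅛)*(-13/2/9) = -(-1365)/(16*9) = -105/8*(-13/18) = 455/48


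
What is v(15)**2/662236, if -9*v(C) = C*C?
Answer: 625/662236 ≈ 0.00094377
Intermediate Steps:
v(C) = -C**2/9 (v(C) = -C*C/9 = -C**2/9)
v(15)**2/662236 = (-1/9*15**2)**2/662236 = (-1/9*225)**2*(1/662236) = (-25)**2*(1/662236) = 625*(1/662236) = 625/662236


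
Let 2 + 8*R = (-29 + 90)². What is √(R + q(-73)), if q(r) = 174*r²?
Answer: 7*√302926/4 ≈ 963.18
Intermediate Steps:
R = 3719/8 (R = -¼ + (-29 + 90)²/8 = -¼ + (⅛)*61² = -¼ + (⅛)*3721 = -¼ + 3721/8 = 3719/8 ≈ 464.88)
√(R + q(-73)) = √(3719/8 + 174*(-73)²) = √(3719/8 + 174*5329) = √(3719/8 + 927246) = √(7421687/8) = 7*√302926/4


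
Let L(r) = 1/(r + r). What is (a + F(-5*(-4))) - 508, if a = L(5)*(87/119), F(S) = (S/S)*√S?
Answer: -604433/1190 + 2*√5 ≈ -503.45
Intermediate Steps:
L(r) = 1/(2*r)
F(S) = √S (F(S) = 1*√S = √S)
a = 87/1190 (a = ((½)/5)*(87/119) = ((½)*(⅕))*(87*(1/119)) = (⅒)*(87/119) = 87/1190 ≈ 0.073109)
(a + F(-5*(-4))) - 508 = (87/1190 + √(-5*(-4))) - 508 = (87/1190 + √20) - 508 = (87/1190 + 2*√5) - 508 = -604433/1190 + 2*√5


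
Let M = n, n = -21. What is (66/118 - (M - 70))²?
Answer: 29181604/3481 ≈ 8383.1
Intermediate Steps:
M = -21
(66/118 - (M - 70))² = (66/118 - (-21 - 70))² = (66*(1/118) - 1*(-91))² = (33/59 + 91)² = (5402/59)² = 29181604/3481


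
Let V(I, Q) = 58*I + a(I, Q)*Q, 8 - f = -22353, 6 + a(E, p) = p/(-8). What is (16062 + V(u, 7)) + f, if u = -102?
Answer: 259671/8 ≈ 32459.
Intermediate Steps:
a(E, p) = -6 - p/8 (a(E, p) = -6 + p/(-8) = -6 + p*(-⅛) = -6 - p/8)
f = 22361 (f = 8 - 1*(-22353) = 8 + 22353 = 22361)
V(I, Q) = 58*I + Q*(-6 - Q/8) (V(I, Q) = 58*I + (-6 - Q/8)*Q = 58*I + Q*(-6 - Q/8))
(16062 + V(u, 7)) + f = (16062 + (58*(-102) - ⅛*7*(48 + 7))) + 22361 = (16062 + (-5916 - ⅛*7*55)) + 22361 = (16062 + (-5916 - 385/8)) + 22361 = (16062 - 47713/8) + 22361 = 80783/8 + 22361 = 259671/8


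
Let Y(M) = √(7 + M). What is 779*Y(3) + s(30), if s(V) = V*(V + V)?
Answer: 1800 + 779*√10 ≈ 4263.4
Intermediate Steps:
s(V) = 2*V² (s(V) = V*(2*V) = 2*V²)
779*Y(3) + s(30) = 779*√(7 + 3) + 2*30² = 779*√10 + 2*900 = 779*√10 + 1800 = 1800 + 779*√10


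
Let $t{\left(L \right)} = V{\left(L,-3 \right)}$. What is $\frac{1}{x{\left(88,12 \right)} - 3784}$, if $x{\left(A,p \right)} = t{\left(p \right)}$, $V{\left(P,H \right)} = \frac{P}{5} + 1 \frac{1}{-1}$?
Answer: $- \frac{5}{18913} \approx -0.00026437$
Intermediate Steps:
$V{\left(P,H \right)} = -1 + \frac{P}{5}$ ($V{\left(P,H \right)} = P \frac{1}{5} + 1 \left(-1\right) = \frac{P}{5} - 1 = -1 + \frac{P}{5}$)
$t{\left(L \right)} = -1 + \frac{L}{5}$
$x{\left(A,p \right)} = -1 + \frac{p}{5}$
$\frac{1}{x{\left(88,12 \right)} - 3784} = \frac{1}{\left(-1 + \frac{1}{5} \cdot 12\right) - 3784} = \frac{1}{\left(-1 + \frac{12}{5}\right) - 3784} = \frac{1}{\frac{7}{5} - 3784} = \frac{1}{- \frac{18913}{5}} = - \frac{5}{18913}$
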